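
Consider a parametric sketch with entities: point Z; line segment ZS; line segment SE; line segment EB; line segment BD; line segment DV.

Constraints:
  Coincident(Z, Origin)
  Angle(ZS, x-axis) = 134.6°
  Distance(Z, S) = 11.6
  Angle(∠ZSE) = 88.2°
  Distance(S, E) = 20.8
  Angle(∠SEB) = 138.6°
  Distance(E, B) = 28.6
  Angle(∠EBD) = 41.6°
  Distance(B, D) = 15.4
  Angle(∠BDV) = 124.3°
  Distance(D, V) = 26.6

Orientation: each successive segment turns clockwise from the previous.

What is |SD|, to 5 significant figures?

32.876

Z is at the origin; ZS runs at 134.6° with length 11.6, so S = (-8.1450, 8.2595). ∠ZSE = 88.2° gives SE at 42.800° from the x-axis; with |SE| = 20.8, E = (7.1166, 22.392). ∠SEB = 138.6° gives EB at 1.4000° from the x-axis; with |EB| = 28.6, B = (35.708, 23.091). ∠EBD = 41.6° gives BD at -137.00° from the x-axis; with |BD| = 15.4, D = (24.445, 12.588). Then |SD| = |D − S| = 32.876.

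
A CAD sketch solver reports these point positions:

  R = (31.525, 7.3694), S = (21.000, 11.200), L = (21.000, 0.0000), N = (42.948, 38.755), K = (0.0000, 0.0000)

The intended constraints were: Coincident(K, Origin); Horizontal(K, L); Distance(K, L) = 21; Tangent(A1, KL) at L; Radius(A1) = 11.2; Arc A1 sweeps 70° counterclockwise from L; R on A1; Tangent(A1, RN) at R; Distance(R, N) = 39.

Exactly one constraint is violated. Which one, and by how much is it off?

Distance(R, N) = 39 — off by 5.60.

K = (0.00, 0.00) ✓; K.y = 0.00, L.y = 0.00 ✓; |KL| = 21.00 ✓; ∠(SL, LK) = 90.00° ✓; |SL| = 11.20 ✓; bearing(S→R) − bearing(S→L) = 70.00° ✓; |SR| = 11.20 ✓; ∠(SR, RN) = 90.00° ✓; |RN| = 33.40 ✗.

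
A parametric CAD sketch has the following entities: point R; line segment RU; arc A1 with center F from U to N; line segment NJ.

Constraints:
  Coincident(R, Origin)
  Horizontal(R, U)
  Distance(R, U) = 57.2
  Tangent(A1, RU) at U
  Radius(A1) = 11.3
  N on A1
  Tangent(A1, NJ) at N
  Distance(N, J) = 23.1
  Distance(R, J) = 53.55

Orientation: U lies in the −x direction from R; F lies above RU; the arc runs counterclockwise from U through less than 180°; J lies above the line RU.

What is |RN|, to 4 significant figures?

47.02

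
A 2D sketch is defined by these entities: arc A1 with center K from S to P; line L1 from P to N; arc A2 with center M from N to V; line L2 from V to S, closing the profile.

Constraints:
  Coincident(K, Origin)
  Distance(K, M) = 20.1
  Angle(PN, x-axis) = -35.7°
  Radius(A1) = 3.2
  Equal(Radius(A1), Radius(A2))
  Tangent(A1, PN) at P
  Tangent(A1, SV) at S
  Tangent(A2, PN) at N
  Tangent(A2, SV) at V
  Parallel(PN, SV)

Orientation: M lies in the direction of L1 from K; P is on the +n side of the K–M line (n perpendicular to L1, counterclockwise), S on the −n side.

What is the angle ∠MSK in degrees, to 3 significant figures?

81.0°

The slot axis is L1's direction at -35.7°, so u = (cos -35.7°, sin -35.7°) = (0.812, -0.584) and n = (−sin -35.7°, cos -35.7°) = (0.584, 0.812). K is at the origin and M lies 20.1 along u from K, so M = 20.1·u = (16.3, -11.7). Tangency of A1 to both parallel lines with radius 3.2 puts P and S at K ± 3.2·n: P = (1.87, 2.60), S = (-1.87, -2.60). Then cos ∠MSK = SM·SK / (|SM||SK|), giving 81.0°.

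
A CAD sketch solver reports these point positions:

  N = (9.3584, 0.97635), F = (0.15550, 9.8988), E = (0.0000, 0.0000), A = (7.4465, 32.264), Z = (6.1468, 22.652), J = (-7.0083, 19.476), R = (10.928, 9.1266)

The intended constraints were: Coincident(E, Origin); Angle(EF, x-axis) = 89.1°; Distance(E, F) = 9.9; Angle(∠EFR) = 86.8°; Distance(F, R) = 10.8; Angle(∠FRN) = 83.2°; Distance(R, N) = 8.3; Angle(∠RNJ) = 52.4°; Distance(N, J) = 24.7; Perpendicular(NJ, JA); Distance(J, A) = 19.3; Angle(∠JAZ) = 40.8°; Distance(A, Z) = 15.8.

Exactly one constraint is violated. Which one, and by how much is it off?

Distance(A, Z) = 15.8 — off by 6.10.

E = (0.00, 0.00) ✓; EF at 89.10° ✓; |EF| = 9.900 ✓; ∠EFR = 86.80° ✓; |FR| = 10.80 ✓; ∠FRN = 83.20° ✓; |RN| = 8.300 ✓; ∠RNJ = 52.40° ✓; |NJ| = 24.70 ✓; ∠(NJ, JA) = 90.00° ✓; |JA| = 19.30 ✓; ∠JAZ = 40.80° ✓; |AZ| = 9.699 ✗.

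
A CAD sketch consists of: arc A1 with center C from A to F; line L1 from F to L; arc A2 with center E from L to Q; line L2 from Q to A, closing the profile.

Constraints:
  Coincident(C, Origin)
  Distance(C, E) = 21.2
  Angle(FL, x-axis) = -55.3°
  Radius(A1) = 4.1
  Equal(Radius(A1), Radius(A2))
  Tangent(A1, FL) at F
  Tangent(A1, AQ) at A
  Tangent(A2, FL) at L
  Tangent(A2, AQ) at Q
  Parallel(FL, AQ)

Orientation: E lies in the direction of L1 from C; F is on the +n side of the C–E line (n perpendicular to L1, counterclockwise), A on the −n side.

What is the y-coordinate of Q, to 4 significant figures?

-19.76

The slot axis is L1's direction at -55.3°, so u = (cos -55.3°, sin -55.3°) = (0.5693, -0.8221) and n = (−sin -55.3°, cos -55.3°) = (0.8221, 0.5693). C is at the origin and E lies 21.2 along u from C, so E = 21.2·u = (12.07, -17.43). Tangency of A1 to both parallel lines with radius 4.1 puts F and A at C ± 4.1·n: F = (3.371, 2.334), A = (-3.371, -2.334). Equal radii place L and Q the same way about E: L = E + 4.1·n = (15.44, -15.10), Q = E − 4.1·n = (8.698, -19.76). So Q.y = -19.76.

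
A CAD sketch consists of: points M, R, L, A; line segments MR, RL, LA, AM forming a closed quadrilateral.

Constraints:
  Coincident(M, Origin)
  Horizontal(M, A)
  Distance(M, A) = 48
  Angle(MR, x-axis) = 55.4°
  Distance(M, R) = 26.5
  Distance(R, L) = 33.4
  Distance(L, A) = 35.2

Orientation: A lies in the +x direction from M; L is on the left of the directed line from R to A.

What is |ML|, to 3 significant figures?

57.6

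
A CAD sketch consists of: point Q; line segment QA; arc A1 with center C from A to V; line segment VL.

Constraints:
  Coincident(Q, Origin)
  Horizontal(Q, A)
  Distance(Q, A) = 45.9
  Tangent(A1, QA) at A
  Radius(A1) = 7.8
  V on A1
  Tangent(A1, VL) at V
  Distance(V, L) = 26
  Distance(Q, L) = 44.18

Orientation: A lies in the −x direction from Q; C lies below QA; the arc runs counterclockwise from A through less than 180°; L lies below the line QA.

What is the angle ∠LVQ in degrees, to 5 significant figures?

56.470°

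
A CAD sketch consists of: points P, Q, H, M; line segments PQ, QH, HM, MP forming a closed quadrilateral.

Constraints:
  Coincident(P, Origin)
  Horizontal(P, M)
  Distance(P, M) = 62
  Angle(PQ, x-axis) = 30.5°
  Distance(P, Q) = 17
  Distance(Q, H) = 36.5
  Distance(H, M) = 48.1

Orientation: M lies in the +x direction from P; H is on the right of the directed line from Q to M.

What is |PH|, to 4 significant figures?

35.04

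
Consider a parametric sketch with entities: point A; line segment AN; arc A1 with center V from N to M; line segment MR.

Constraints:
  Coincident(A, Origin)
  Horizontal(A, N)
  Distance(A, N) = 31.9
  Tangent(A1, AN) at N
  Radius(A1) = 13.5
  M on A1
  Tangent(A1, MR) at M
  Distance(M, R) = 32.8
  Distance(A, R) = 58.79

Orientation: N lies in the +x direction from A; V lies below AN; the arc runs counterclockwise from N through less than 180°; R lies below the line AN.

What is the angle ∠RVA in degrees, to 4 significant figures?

114.0°

Checks: |VN| = 13.50 ✓; |VM| = 13.50 ✓; ∠(VM, MR) = 90.00° ✓; |MR| = 32.80 ✓; |AR| = 58.79 ✓.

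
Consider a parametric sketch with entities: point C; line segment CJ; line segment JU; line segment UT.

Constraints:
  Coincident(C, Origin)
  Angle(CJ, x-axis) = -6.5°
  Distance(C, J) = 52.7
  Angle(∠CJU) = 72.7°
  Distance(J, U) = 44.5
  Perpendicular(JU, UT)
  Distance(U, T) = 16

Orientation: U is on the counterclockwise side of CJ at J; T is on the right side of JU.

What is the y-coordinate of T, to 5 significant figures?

40.744

C is at the origin; CJ runs at -6.5° with length 52.7, so J = 52.7·(cos -6.5°, sin -6.5°) = (52.361, -5.9658). ∠CJU = 72.7°, so JU runs at -6.5° + (180° − 72.7°) = 100.80° from the x-axis; with |JU| = 44.5, U = J + 44.5·(cos 100.80°, sin 100.80°) = (44.023, 37.746). The perpendicularity gives UT at right angles to JU; with |UT| = 16.0 on the right of JU, T = U + 16.0·(0.98229, 0.18738) = (59.739, 40.744). So T.y = 40.744.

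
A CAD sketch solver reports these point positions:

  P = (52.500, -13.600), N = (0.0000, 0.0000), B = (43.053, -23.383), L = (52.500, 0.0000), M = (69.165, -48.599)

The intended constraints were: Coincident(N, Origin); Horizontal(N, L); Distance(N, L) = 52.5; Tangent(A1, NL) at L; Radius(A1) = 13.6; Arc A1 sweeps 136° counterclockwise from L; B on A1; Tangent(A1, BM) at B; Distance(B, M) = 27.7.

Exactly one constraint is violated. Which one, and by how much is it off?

Distance(B, M) = 27.7 — off by 8.60.

N = (0.00, 0.00) ✓; N.y = 0.00, L.y = 0.00 ✓; |NL| = 52.50 ✓; ∠(PL, LN) = 90.00° ✓; |PL| = 13.60 ✓; bearing(P→B) − bearing(P→L) = 136.0° ✓; |PB| = 13.60 ✓; ∠(PB, BM) = 90.00° ✓; |BM| = 36.30 ✗.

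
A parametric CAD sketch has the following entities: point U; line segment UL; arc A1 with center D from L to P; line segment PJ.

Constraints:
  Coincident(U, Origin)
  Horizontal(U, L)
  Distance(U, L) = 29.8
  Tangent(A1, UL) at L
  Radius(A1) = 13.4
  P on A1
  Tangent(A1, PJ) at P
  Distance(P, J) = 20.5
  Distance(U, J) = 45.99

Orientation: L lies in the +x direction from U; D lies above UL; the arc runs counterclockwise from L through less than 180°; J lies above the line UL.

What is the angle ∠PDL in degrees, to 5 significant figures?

131.14°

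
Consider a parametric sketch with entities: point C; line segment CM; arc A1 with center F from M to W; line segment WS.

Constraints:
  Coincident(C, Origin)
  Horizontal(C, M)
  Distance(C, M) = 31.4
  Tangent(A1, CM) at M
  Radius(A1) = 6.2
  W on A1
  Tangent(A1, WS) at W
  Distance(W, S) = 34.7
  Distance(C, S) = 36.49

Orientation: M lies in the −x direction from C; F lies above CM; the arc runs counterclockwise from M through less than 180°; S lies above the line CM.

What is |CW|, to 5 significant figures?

26.045

C is at the origin; CM is horizontal with |CM| = 31.4 and M on the −x side, so M = (-31.400, 0.0000). A1 meets CM tangentially, so FM is at right angles to CM, so F = M + (0, 6.2) = (-31.400, 6.2000). Since FW ⟂ WS (tangency), |FS| = √(6.2² + 34.7²) = 35.250 regardless of where W sits on A1. So S lies on both circle(C, 36.49) and circle(F, 35.250); the above-CM intersection is S = (-10.850, 34.840). W is the foot of the tangent from S: W = (-25.805, 3.5279).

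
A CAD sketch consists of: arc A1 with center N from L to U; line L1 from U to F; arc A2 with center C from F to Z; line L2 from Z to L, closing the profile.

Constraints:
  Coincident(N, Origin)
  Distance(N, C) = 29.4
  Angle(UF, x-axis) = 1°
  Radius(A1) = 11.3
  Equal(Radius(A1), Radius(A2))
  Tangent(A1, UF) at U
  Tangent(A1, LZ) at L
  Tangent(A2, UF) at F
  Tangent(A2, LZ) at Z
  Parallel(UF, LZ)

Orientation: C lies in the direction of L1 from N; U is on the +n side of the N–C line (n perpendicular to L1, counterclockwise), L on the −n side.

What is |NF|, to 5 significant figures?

31.497

Tangency of A1 to both parallel lines with radius 11.3 puts U and L at N ± 11.3·n: U = (-0.19721, 11.298), L = (0.19721, -11.298). Equal radii place F and Z the same way about C: F = C + 11.3·n = (29.198, 11.811), Z = C − 11.3·n = (29.593, -10.785). Then |NF| = |F − N| = 31.497.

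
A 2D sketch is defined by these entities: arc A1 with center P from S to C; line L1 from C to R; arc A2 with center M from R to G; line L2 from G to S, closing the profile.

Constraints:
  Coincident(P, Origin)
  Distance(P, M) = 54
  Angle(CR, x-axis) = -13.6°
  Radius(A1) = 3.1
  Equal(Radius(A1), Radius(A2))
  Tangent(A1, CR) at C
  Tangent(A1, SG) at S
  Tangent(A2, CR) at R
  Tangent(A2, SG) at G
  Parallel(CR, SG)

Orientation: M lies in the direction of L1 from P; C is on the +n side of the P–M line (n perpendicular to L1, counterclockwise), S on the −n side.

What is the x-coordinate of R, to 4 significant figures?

53.21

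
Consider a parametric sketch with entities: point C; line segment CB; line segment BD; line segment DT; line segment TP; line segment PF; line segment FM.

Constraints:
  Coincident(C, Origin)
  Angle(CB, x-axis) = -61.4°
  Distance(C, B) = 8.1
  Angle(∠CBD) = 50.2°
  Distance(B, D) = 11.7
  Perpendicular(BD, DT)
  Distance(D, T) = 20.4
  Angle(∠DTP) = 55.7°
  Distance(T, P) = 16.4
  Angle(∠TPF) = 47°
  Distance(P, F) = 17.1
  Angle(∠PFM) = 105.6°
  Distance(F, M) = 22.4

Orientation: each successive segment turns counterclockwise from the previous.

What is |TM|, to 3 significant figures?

15.3

∠TPF = 47.0° gives PF at 55.7° from the x-axis; with |PF| = 17.1, F = (2.46, 9.40). ∠PFM = 105.6° gives FM at 130° from the x-axis; with |FM| = 22.4, M = (-12.0, 26.5). Then |TM| = |M − T| = 15.3.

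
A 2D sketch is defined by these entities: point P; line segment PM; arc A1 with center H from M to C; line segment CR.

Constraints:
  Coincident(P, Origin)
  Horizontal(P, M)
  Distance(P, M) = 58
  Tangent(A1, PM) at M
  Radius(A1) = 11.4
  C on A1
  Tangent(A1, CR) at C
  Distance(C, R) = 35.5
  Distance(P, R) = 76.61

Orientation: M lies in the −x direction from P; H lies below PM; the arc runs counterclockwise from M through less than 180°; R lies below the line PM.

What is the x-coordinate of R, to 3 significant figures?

-59.2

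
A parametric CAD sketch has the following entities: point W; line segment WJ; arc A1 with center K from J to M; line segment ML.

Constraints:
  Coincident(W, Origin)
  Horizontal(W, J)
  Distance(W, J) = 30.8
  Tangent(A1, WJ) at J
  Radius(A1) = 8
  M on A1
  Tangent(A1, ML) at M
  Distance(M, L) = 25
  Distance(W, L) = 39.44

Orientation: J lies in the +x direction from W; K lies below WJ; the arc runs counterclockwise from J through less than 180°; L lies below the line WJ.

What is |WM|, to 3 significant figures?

24.1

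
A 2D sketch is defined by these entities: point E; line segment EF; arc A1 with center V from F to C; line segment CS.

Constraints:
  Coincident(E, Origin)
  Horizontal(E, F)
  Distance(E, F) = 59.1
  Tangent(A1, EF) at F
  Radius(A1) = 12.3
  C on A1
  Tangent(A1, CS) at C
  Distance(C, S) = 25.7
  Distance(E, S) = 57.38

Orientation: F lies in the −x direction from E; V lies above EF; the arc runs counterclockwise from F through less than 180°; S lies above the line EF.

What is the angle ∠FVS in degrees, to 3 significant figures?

148°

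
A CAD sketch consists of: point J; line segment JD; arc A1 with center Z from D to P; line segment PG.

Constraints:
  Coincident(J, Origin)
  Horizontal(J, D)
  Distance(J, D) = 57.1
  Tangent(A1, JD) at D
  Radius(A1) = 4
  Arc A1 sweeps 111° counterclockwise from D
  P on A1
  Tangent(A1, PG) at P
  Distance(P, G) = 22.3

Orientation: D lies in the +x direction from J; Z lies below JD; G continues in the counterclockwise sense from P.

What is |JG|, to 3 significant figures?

66.7

J is at the origin; J and D share the same y with |JD| = 57.1 and D on the +x side, so D = (57.1, 0.00). A1 meets JD tangentially, so ZD is at right angles to JD, so Z = D + (0, -4) = (57.1, -4.00). On A1, D sits at bearing 90° from Z; a 111° counterclockwise sweep puts P at bearing 201°, so P = Z + 4.0·(cos 201°, sin 201°) = (53.4, -5.43). Tangency of A1 to PG means the radius ZP is perpendicular to PG, so PG runs along (−sin 201°, cos 201°); with |PG| = 22.3, G = (61.4, -26.3). Then |JG| = |G − J| = 66.7.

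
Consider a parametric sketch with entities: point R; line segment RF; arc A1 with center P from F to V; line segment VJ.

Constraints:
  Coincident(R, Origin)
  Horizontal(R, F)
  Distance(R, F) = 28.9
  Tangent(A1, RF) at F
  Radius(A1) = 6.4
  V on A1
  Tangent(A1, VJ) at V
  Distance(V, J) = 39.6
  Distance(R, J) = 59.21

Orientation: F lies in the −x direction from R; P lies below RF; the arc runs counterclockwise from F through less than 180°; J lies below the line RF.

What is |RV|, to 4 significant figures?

35.79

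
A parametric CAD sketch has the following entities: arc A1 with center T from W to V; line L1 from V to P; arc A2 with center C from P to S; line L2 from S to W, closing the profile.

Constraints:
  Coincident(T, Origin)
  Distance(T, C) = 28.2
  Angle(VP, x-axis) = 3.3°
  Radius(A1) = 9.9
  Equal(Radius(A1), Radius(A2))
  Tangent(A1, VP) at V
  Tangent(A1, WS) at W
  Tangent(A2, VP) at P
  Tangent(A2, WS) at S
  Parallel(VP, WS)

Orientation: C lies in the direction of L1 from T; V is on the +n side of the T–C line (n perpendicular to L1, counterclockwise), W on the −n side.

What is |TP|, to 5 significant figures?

29.887

The slot axis is L1's direction at 3.3°, so u = (cos 3.3°, sin 3.3°) = (0.99834, 0.057564) and n = (−sin 3.3°, cos 3.3°) = (-0.057564, 0.99834). T is at the origin and C lies 28.2 along u from T, so C = 28.2·u = (28.153, 1.6233). Tangency of A1 to both parallel lines with radius 9.9 puts V and W at T ± 9.9·n: V = (-0.56988, 9.8836), W = (0.56988, -9.8836). Equal radii place P and S the same way about C: P = C + 9.9·n = (27.583, 11.507), S = C − 9.9·n = (28.723, -8.2603). Then |TP| = |P − T| = 29.887.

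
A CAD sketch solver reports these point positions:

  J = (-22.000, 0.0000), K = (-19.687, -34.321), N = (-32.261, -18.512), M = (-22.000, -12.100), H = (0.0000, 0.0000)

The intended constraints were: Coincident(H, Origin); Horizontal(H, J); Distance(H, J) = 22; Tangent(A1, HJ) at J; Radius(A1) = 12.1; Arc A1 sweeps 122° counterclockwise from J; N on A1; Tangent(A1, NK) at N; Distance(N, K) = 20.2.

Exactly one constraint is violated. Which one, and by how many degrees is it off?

Tangent(A1, NK) at N — off by 6.50°.

H = (0.00, 0.00) ✓; H.y = 0.00, J.y = 0.00 ✓; |HJ| = 22.00 ✓; ∠(MJ, JH) = 90.00° ✓; |MJ| = 12.10 ✓; bearing(M→N) − bearing(M→J) = 122.0° ✓; |MN| = 12.10 ✓; ∠(MN, NK) = 83.50° ✗; |NK| = 20.20 ✓.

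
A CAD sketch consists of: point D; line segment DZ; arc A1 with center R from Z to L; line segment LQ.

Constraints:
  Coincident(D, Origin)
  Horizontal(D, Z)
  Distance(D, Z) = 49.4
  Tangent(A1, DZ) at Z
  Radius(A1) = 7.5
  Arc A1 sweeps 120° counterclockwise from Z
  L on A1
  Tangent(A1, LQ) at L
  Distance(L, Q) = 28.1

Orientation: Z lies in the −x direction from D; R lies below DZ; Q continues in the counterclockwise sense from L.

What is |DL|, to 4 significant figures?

57.02

D is at the origin; DZ is horizontal with |DZ| = 49.4 and Z on the −x side, so Z = (-49.40, 0.000). Since A1 is tangent to DZ there, RZ ⟂ DZ, so R = Z + (0, -7.5) = (-49.40, -7.500). On A1, Z sits at bearing 90° from R; a 120° counterclockwise sweep puts L at bearing 210°, so L = R + 7.5·(cos 210°, sin 210°) = (-55.90, -11.25). Then |DL| = |L − D| = 57.02.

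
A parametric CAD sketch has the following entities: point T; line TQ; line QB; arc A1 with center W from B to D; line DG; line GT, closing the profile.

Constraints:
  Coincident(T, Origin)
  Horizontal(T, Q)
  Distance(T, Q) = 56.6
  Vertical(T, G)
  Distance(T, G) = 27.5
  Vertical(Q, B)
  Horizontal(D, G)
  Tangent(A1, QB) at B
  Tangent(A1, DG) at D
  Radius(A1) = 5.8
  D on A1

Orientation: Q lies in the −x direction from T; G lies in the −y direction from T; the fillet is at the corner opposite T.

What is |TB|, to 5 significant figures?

60.617

T is at the origin; T and Q share the same y with |TQ| = 56.6 and Q on the −x side, so Q = (-56.600, 0.0000). TG is vertical with |TG| = 27.5 and G on the −y side, so G = (0.0000, -27.500). The virtual corner opposite T is at (-56.600, -27.500). The tangent condition forces WB to be normal to QB and since A1 is tangent to DG there, WD ⟂ DG, with radius 5.8, so the center W sits 5.8 in from both sides at W = (-50.800, -21.700). That places the tangent points at B = (-56.600, -21.700) on QB and D = (-50.800, -27.500) on DG. Then |TB| = |B − T| = 60.617.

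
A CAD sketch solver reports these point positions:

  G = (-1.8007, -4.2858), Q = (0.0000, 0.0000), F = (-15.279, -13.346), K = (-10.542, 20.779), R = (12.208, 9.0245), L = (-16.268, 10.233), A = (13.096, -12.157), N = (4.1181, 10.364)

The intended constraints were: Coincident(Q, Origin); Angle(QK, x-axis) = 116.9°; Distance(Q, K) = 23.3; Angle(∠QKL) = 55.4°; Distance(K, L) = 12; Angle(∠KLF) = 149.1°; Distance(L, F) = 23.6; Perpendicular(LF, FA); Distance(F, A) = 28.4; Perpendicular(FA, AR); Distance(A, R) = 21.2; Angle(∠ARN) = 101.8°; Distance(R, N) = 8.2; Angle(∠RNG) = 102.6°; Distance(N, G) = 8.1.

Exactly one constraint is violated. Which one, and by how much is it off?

Distance(N, G) = 8.1 — off by 7.70.

Q = (0.00, 0.00) ✓; QK at 116.9° ✓; |QK| = 23.30 ✓; ∠QKL = 55.40° ✓; |KL| = 12.00 ✓; ∠KLF = 149.1° ✓; |LF| = 23.60 ✓; ∠(LF, FA) = 90.00° ✓; |FA| = 28.40 ✓; ∠(FA, AR) = 90.00° ✓; |AR| = 21.20 ✓; ∠ARN = 101.8° ✓; |RN| = 8.200 ✓; ∠RNG = 102.6° ✓; |NG| = 15.80 ✗.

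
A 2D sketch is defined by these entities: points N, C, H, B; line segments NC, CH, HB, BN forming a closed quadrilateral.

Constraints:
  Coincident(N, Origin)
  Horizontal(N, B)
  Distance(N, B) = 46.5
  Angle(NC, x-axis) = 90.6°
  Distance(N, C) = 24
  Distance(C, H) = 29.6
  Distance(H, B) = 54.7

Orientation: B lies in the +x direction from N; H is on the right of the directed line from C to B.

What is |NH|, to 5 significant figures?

9.2195

Checks: N.y = 0.00, B.y = 0.00 ✓; |CH| = 29.60 ✓; |HB| = 54.70 ✓.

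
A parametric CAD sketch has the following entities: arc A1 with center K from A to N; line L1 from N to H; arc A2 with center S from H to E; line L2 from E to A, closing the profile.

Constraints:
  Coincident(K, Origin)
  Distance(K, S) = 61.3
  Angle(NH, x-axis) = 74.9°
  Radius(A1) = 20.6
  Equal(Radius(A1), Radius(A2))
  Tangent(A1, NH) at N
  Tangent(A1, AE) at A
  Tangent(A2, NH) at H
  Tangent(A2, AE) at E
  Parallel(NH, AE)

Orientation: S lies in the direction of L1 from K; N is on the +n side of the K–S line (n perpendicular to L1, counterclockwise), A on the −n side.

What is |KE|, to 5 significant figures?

64.669

Tangency of A1 to both parallel lines with radius 20.6 puts N and A at K ± 20.6·n: N = (-19.889, 5.3664), A = (19.889, -5.3664). Equal radii place H and E the same way about S: H = S + 20.6·n = (-3.9198, 64.550), E = S − 20.6·n = (35.858, 53.817). Then |KE| = |E − K| = 64.669.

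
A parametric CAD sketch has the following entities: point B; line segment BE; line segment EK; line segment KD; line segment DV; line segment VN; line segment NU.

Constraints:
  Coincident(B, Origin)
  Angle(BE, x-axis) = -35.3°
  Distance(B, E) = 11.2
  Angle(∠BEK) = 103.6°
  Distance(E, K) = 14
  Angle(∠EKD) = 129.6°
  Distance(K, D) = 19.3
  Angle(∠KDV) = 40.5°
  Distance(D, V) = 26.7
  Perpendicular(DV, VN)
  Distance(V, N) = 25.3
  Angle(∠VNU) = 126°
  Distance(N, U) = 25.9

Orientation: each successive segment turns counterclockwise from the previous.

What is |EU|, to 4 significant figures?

37.95

B is at the origin; BE runs at -35.3° with length 11.2, so E = (9.141, -6.472). ∠BEK = 103.6° gives EK at 41.10° from the x-axis; with |EK| = 14.0, K = (19.69, 2.731). ∠EKD = 129.6° gives KD at 91.50° from the x-axis; with |KD| = 19.3, D = (19.19, 22.02). ∠KDV = 40.5° gives DV at -129.0° from the x-axis; with |DV| = 26.7, V = (2.383, 1.275). DV ⟂ VN, so VN runs at -39.00°; with |VN| = 25.3, N = (22.04, -14.65). ∠VNU = 126.0° gives NU at 15.00° from the x-axis; with |NU| = 25.9, U = (47.06, -7.944). Then |EU| = |U − E| = 37.95.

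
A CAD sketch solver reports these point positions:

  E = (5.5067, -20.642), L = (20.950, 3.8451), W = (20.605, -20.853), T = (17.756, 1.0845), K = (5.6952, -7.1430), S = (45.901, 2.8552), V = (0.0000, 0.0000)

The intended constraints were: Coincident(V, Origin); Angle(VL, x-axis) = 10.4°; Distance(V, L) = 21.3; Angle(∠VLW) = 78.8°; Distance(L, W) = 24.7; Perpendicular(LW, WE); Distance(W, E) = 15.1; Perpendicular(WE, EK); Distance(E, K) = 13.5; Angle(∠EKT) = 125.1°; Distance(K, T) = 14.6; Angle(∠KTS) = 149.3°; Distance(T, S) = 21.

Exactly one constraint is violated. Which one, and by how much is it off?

Distance(T, S) = 21 — off by 7.20.

V = (0.00, 0.00) ✓; VL at 10.40° ✓; |VL| = 21.30 ✓; ∠VLW = 78.80° ✓; |LW| = 24.70 ✓; ∠(LW, WE) = 90.00° ✓; |WE| = 15.10 ✓; ∠(WE, EK) = 90.00° ✓; |EK| = 13.50 ✓; ∠EKT = 125.1° ✓; |KT| = 14.60 ✓; ∠KTS = 149.3° ✓; |TS| = 28.20 ✗.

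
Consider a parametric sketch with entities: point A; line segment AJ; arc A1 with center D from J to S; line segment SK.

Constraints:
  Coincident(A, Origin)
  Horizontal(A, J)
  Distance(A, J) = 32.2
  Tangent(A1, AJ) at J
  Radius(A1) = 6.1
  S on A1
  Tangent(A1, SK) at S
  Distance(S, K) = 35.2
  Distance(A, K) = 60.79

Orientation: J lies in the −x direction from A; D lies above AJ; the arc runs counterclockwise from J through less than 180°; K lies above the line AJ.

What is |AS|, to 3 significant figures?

28.8

Checks: |DS| = 6.100 ✓; ∠(DS, SK) = 90.00° ✓; |SK| = 35.20 ✓; |AK| = 60.79 ✓.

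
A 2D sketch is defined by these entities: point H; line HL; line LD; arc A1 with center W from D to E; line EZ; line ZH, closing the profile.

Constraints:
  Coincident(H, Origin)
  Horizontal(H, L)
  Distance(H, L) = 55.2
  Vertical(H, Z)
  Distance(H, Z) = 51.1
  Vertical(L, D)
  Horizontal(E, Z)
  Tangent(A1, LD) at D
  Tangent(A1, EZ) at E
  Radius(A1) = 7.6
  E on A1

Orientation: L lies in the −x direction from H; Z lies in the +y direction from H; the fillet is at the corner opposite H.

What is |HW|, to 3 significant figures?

64.5

H and Z share the same x with |HZ| = 51.1 and Z on the +y side, so Z = (0.00, 51.1). The virtual corner opposite H is at (-55.2, 51.1). A1 meets LD tangentially, so WD is at right angles to LD and since A1 is tangent to EZ there, WE ⟂ EZ, with radius 7.6, so the center W sits 7.6 in from both sides at W = (-47.6, 43.5). Then |HW| = |W − H| = 64.5.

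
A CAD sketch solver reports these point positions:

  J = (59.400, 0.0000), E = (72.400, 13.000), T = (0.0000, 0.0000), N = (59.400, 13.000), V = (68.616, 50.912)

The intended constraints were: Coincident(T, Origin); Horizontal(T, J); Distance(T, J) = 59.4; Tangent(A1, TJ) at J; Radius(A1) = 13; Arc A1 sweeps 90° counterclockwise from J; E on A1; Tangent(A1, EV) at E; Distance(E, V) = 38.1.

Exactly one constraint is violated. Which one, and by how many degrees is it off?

Tangent(A1, EV) at E — off by 5.70°.

T = (0.00, 0.00) ✓; T.y = 0.00, J.y = 0.00 ✓; |TJ| = 59.40 ✓; ∠(NJ, JT) = 90.00° ✓; |NJ| = 13.00 ✓; bearing(N→E) − bearing(N→J) = 90.00° ✓; |NE| = 13.00 ✓; ∠(NE, EV) = 84.30° ✗; |EV| = 38.10 ✓.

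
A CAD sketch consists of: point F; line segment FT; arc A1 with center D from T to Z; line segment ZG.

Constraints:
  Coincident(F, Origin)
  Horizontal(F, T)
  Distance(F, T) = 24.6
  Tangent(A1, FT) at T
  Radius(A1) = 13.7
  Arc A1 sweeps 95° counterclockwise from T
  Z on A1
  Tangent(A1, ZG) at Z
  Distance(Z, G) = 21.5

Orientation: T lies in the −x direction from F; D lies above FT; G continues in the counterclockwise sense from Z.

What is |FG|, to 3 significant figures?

38.5

F is at the origin; FT is horizontal with |FT| = 24.6 and T on the −x side, so T = (-24.6, 0.00). A1 meets FT tangentially, so DT is at right angles to FT, so D = T + (0, 13.7) = (-24.6, 13.7). On A1, T sits at bearing -90° from D; a 95° counterclockwise sweep puts Z at bearing 5°, so Z = D + 13.7·(cos 5°, sin 5°) = (-11.0, 14.9). Tangency of A1 to ZG means the radius DZ is perpendicular to ZG, so ZG runs along (−sin 5°, cos 5°); with |ZG| = 21.5, G = (-12.8, 36.3). Then |FG| = |G − F| = 38.5.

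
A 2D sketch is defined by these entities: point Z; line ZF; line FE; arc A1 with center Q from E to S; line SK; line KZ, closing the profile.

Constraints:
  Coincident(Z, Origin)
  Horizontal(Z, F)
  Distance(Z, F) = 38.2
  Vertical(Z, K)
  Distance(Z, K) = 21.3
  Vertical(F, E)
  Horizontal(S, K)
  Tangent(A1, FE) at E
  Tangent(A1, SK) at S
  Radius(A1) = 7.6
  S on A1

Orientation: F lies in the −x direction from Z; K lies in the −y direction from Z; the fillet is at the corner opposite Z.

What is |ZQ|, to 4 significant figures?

33.53

Z is at the origin; ZF is horizontal with |ZF| = 38.2 and F on the −x side, so F = (-38.20, 0.000). Z and K share the same x with |ZK| = 21.3 and K on the −y side, so K = (0.000, -21.30). The virtual corner opposite Z is at (-38.20, -21.30). The tangent condition forces QE to be normal to FE and tangency of A1 to SK means the radius QS is perpendicular to SK, with radius 7.6, so the center Q sits 7.6 in from both sides at Q = (-30.60, -13.70). Then |ZQ| = |Q − Z| = 33.53.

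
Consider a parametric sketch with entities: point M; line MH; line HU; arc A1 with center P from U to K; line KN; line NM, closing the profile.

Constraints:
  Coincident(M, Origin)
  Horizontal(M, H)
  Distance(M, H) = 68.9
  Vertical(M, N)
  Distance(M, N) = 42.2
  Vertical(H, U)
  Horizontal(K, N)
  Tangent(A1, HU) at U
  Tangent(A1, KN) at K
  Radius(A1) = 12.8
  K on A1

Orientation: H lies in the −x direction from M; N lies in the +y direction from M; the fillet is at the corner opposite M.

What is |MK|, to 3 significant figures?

70.2

M is at the origin; M and H share the same y with |MH| = 68.9 and H on the −x side, so H = (-68.9, 0.00). MN is vertical with |MN| = 42.2 and N on the +y side, so N = (0.00, 42.2). The virtual corner opposite M is at (-68.9, 42.2). A1 meets HU tangentially, so PU is at right angles to HU and since A1 is tangent to KN there, PK ⟂ KN, with radius 12.8, so the center P sits 12.8 in from both sides at P = (-56.1, 29.4). That places the tangent points at U = (-68.9, 29.4) on HU and K = (-56.1, 42.2) on KN. Then |MK| = |K − M| = 70.2.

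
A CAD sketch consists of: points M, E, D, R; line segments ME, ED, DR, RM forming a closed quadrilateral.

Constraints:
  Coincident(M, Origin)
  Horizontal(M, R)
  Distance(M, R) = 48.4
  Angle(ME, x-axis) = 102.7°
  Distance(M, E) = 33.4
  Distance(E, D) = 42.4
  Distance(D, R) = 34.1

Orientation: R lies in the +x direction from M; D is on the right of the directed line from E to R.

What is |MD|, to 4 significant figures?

14.98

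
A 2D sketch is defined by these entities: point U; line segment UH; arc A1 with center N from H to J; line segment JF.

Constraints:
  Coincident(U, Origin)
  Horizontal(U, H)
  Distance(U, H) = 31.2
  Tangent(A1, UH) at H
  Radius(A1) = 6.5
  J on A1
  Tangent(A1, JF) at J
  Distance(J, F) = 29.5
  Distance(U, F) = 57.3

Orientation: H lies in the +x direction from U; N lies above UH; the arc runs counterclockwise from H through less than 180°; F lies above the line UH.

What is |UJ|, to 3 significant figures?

37.5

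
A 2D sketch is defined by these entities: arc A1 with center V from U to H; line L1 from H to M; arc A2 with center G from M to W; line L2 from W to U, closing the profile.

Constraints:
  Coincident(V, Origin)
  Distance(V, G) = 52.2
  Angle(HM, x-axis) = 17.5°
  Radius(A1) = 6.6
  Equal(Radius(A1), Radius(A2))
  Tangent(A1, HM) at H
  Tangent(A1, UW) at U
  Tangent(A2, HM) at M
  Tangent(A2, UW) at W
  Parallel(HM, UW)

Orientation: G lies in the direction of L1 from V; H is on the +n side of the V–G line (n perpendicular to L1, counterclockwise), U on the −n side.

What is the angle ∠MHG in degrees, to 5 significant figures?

7.2061°

The slot axis is L1's direction at 17.5°, so u = (cos 17.5°, sin 17.5°) = (0.95372, 0.30071) and n = (−sin 17.5°, cos 17.5°) = (-0.30071, 0.95372). V is at the origin and G lies 52.2 along u from V, so G = 52.2·u = (49.784, 15.697). Tangency of A1 to both parallel lines with radius 6.6 puts H and U at V ± 6.6·n: H = (-1.9847, 6.2945), U = (1.9847, -6.2945). Equal radii place M and W the same way about G: M = G + 6.6·n = (47.799, 21.991), W = G − 6.6·n = (51.769, 9.4023). Then cos ∠MHG = HM·HG / (|HM||HG|), giving 7.2061°.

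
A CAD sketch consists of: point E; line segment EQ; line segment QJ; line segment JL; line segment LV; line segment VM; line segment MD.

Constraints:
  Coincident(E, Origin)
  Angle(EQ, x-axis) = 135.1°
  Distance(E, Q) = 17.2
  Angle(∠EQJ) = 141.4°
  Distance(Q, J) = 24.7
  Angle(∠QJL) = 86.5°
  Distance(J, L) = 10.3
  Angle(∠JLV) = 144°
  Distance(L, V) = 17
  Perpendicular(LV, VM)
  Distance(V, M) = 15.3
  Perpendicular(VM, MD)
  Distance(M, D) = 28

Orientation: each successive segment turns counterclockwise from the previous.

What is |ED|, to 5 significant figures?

37.658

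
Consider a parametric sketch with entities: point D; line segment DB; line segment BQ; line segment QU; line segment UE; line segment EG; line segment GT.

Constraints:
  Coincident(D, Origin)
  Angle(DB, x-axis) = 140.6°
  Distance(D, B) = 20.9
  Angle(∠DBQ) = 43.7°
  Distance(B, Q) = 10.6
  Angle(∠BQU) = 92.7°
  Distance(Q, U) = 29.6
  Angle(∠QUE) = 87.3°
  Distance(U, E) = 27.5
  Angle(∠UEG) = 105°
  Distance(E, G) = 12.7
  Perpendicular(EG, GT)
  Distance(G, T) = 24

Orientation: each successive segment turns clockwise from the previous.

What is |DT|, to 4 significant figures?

11.23

∠UEG = 105.0° gives EG at 109.3° from the x-axis; with |EG| = 12.7, G = (-33.59, -5.394). The perpendicularity gives GT at right angles to EG, so GT runs at 19.30°; with |GT| = 24.0, T = (-10.94, 2.538). Then |DT| = |T − D| = 11.23.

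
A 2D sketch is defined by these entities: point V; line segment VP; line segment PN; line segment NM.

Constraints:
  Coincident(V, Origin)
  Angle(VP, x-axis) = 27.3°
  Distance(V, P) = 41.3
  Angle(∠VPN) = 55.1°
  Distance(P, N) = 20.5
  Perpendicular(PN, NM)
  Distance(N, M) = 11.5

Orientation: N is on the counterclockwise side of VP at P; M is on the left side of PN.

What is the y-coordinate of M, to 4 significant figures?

18.33

V is at the origin; VP runs at 27.3° with length 41.3, so P = 41.3·(cos 27.3°, sin 27.3°) = (36.70, 18.94). ∠VPN = 55.1°, so PN runs at 27.3° + (180° − 55.1°) = 152.2° from the x-axis; with |PN| = 20.5, N = P + 20.5·(cos 152.2°, sin 152.2°) = (18.57, 28.50). PN is perpendicular to NM; with |NM| = 11.5 on the left of PN, M = N + 11.5·(-0.4664, -0.8846) = (13.20, 18.33). So M.y = 18.33.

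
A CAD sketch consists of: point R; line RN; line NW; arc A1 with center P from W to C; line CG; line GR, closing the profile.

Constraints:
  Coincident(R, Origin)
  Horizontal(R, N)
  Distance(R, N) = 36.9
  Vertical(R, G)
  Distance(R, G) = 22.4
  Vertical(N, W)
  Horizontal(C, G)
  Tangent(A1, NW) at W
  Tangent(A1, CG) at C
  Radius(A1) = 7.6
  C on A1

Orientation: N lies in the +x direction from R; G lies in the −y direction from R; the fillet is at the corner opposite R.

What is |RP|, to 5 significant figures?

32.826

R is at the origin; RN is horizontal with |RN| = 36.9 and N on the +x side, so N = (36.900, 0.0000). RG is vertical with |RG| = 22.4 and G on the −y side, so G = (0.0000, -22.400). The virtual corner opposite R is at (36.900, -22.400). The tangent condition forces PW to be normal to NW and the tangent condition forces PC to be normal to CG, with radius 7.6, so the center P sits 7.6 in from both sides at P = (29.300, -14.800). Then |RP| = |P − R| = 32.826.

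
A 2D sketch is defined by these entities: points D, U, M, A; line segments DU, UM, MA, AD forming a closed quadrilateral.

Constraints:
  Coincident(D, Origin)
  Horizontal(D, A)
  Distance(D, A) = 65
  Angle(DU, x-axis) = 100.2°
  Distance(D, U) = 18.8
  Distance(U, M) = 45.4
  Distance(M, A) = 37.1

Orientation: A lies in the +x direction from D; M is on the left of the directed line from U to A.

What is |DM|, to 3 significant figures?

49.8

D is at the origin; D and A share the same y with |DA| = 65.0 and A in +x, so A = (65.0, 0). DU runs at 100.2° with |DU| = 18.8, so U = (-3.33, 18.5). M is determined by |UM| = 45.4 and |MA| = 37.1 together: it lies at the intersection of circle(U, 45.4) and circle(A, 37.1). With |UA| = 70.8, the foot of the radical line on UA is 40.2 from U and the perpendicular offset is √(45.4² − 40.2²) = 21.0. Taking the left-of-UA solution: M = (41.0, 28.3).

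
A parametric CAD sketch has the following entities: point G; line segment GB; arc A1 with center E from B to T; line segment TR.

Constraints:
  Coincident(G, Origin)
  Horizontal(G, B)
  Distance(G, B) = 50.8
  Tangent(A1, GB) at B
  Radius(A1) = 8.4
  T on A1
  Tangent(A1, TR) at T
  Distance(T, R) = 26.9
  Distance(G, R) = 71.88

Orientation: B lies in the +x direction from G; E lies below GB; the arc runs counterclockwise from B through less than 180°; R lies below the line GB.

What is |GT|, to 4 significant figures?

47.01

Checks: ∠(EB, BG) = 90.00° ✓; |EB| = 8.400 ✓; |ET| = 8.400 ✓; ∠(ET, TR) = 90.00° ✓; |TR| = 26.90 ✓; |GR| = 71.88 ✓.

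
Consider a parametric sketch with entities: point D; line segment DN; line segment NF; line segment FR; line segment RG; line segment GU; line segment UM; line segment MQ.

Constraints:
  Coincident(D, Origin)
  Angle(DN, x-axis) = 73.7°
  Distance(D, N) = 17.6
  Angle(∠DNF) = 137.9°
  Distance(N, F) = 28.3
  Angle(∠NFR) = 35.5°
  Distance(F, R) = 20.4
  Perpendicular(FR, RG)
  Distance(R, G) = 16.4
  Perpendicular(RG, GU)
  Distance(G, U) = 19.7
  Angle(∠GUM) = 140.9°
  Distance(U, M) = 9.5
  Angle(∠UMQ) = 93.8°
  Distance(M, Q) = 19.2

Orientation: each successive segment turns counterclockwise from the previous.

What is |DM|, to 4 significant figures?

47.36

D is at the origin; DN runs at 73.7° with length 17.6, so N = (4.940, 16.89). ∠DNF = 137.9° gives NF at 115.8° from the x-axis; with |NF| = 28.3, F = (-7.377, 42.37). ∠NFR = 35.5° gives FR at -99.70° from the x-axis; with |FR| = 20.4, R = (-10.81, 22.26). FR is perpendicular to RG, so RG runs at -9.700°; with |RG| = 16.4, G = (5.351, 19.50). The perpendicularity gives GU at right angles to RG, so GU runs at 80.30°; with |GU| = 19.7, U = (8.670, 38.92). ∠GUM = 140.9° gives UM at 119.4° from the x-axis; with |UM| = 9.5, M = (4.007, 47.19). Then |DM| = |M − D| = 47.36.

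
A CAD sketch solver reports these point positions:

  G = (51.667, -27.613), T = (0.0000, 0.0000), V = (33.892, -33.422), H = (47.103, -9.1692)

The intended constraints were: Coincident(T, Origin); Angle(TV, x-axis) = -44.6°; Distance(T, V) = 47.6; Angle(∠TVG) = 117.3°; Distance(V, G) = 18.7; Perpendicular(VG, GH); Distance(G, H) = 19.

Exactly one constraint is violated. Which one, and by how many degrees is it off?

Perpendicular(VG, GH) — off by 4.20°.

T = (0.00, 0.00) ✓; TV at -44.60° ✓; |TV| = 47.60 ✓; ∠TVG = 117.3° ✓; |VG| = 18.70 ✓; ∠(VG, GH) = 85.80° ✗; |GH| = 19.00 ✓.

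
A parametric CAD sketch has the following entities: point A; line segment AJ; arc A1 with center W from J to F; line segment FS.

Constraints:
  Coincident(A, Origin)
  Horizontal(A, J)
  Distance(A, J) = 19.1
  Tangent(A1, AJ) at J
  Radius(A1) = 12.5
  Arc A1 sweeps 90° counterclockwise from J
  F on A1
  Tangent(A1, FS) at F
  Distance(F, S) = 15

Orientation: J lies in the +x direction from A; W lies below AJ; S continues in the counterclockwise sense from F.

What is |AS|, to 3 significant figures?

28.3

On A1, J sits at bearing 90° from W; a 90° counterclockwise sweep puts F at bearing 180°, so F = W + 12.5·(cos 180°, sin 180°) = (6.60, -12.5). The tangent condition forces WF to be normal to FS, so FS runs along (−sin 180°, cos 180°); with |FS| = 15.0, S = (6.60, -27.5). Then |AS| = |S − A| = 28.3.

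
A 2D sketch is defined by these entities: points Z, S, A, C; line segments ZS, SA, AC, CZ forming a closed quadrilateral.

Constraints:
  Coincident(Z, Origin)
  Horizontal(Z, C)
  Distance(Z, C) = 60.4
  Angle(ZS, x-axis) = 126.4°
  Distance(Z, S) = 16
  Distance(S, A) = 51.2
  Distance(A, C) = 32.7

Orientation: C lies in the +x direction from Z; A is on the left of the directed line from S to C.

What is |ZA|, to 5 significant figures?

47.584

Z is at the origin; Z and C share the same y with |ZC| = 60.4 and C in +x, so C = (60.4, 0). ZS runs at 126.4° with |ZS| = 16.0, so S = (-9.4947, 12.878). A is determined by |SA| = 51.2 and |AC| = 32.7 together: it lies at the intersection of circle(S, 51.2) and circle(C, 32.7). With |SC| = 71.071, the foot of the radical line on SC is 46.455 from S and the perpendicular offset is √(51.2² − 46.455²) = 21.525. Taking the left-of-SC solution: A = (40.092, 25.630).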